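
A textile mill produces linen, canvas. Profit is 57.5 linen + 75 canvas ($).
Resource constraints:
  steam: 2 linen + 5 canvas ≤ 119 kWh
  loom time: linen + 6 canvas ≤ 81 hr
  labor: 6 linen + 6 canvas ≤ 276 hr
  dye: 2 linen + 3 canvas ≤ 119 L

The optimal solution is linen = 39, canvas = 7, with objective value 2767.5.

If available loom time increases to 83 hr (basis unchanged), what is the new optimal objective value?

2774.5

At the optimum: steam uses 113 of 119 (slack = 6); loom time uses 81 of 81 (binding); labor uses 276 of 276 (binding); dye uses 99 of 119 (slack = 20).
By complementary slackness, y = 0 for the non-binding constraints.
Dual feasibility on the basic columns requires 1·y_loom time + 6·y_labor = 57.5, 6·y_loom time + 6·y_labor = 75.
This yields shadow prices y_loom time = 3.5, y_labor = 9.
Δz = y_loom time·Δb = 3.5 × (2) = 7, so new z* = 2767.5 + 7 = 2774.5.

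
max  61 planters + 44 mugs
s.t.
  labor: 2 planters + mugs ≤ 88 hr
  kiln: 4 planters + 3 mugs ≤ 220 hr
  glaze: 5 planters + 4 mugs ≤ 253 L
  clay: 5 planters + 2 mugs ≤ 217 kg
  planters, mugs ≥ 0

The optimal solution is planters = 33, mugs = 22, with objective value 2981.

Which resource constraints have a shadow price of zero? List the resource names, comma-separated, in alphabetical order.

labor: 88/88 (binding)
kiln: 198/220 (slack 22)
glaze: 253/253 (binding)
clay: 209/217 (slack 8)
By complementary slackness, a constraint with positive slack has shadow price 0 → clay, kiln.

clay, kiln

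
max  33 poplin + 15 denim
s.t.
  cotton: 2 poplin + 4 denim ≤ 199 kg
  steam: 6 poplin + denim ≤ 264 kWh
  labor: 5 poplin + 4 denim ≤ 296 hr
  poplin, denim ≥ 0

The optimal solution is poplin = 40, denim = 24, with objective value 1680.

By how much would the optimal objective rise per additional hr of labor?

3

Check each constraint at x*: cotton 176/199 (slack 23); steam 264/264 (tight); labor 296/296 (tight).
Slack constraints have shadow price 0 (complementary slackness).
Dual feasibility on the basic columns requires 6·y_steam + 5·y_labor = 33, 1·y_steam + 4·y_labor = 15.
→ y_steam = 3 and y_labor = 3.
Shadow price of labor = 3.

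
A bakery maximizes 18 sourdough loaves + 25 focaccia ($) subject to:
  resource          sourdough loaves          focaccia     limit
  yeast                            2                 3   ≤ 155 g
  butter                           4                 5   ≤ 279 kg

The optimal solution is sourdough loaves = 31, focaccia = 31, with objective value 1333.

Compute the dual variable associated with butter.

2

Both yeast and butter are binding at x*.
From A_Bᵀ y = c: 2·y_yeast + 4·y_butter = 18; 3·y_yeast + 5·y_butter = 25.
→ y_yeast = 5 and y_butter = 2.
Shadow price of butter = 2.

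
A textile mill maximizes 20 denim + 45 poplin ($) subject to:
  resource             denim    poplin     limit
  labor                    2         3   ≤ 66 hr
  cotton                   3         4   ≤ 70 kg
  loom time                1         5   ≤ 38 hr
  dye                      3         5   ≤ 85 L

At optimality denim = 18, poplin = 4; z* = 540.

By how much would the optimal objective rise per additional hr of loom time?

5

Binding: cotton and loom time. Non-binding: labor (18 unused), dye (11 unused).
Slack constraints have shadow price 0 (complementary slackness).
From A_Bᵀ y = c: 3·y_cotton + 1·y_loom time = 20; 4·y_cotton + 5·y_loom time = 45.
Solving: y_cotton = 5, y_loom time = 5.
Shadow price of loom time = 5.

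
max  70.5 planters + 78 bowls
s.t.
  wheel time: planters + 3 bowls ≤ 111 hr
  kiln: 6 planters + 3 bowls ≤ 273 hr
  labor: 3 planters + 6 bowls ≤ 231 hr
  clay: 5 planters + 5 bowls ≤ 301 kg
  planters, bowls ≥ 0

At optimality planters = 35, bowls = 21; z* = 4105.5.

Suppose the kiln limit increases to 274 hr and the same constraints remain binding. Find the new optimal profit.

4112.5

Check each constraint at x*: wheel time 98/111 (slack 13); kiln 273/273 (tight); labor 231/231 (tight); clay 280/301 (slack 21).
Slack constraints have shadow price 0 (complementary slackness).
The binding rows give the dual system: 6·y_kiln + 3·y_labor = 70.5 and 3·y_kiln + 6·y_labor = 78.
→ y_kiln = 7 and y_labor = 9.5.
Δz = y_kiln·Δb = 7 × (1) = 7, so new z* = 4105.5 + 7 = 4112.5.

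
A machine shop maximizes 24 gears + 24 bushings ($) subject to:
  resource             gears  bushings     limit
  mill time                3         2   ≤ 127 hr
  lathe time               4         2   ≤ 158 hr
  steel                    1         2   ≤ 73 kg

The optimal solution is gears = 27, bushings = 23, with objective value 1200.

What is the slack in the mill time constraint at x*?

mill time used = 3·27 + 2·23 = 127; slack = 127 − 127 = 0.

0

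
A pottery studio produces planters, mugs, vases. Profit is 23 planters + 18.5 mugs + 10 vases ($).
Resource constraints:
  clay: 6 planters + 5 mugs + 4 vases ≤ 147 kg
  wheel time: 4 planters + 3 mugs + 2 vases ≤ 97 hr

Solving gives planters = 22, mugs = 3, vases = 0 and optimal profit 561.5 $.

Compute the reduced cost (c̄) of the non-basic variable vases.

At the optimum: clay uses 147 of 147 (binding); wheel time uses 97 of 97 (binding).
Dual feasibility on the basic columns requires 6·y_clay + 4·y_wheel time = 23, 5·y_clay + 3·y_wheel time = 18.5.
→ y_clay = 2.5 and y_wheel time = 2.
Reduced cost of vases: c₃ − yᵀa₃ = 10 − (2.5·4 + 2·2) = 10 − 14 = -4.

-4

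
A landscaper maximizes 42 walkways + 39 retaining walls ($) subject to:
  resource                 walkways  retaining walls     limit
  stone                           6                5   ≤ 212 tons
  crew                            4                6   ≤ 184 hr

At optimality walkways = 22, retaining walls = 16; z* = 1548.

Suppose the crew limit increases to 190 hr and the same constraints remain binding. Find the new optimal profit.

At the optimum: stone uses 212 of 212 (binding); crew uses 184 of 184 (binding).
From A_Bᵀ y = c: 6·y_stone + 4·y_crew = 42; 5·y_stone + 6·y_crew = 39.
→ y_stone = 6 and y_crew = 1.5.
Δz = y_crew·Δb = 1.5 × (6) = 9, so new z* = 1548 + 9 = 1557.

1557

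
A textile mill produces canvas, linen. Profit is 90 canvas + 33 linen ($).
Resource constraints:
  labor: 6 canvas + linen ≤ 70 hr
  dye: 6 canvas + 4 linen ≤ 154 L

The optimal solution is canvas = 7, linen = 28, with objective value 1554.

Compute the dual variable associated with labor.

9

At the optimum: labor uses 70 of 70 (binding); dye uses 154 of 154 (binding).
Dual feasibility on the basic columns requires 6·y_labor + 6·y_dye = 90, 1·y_labor + 4·y_dye = 33.
Solving: y_labor = 9, y_dye = 6.
Shadow price of labor = 9.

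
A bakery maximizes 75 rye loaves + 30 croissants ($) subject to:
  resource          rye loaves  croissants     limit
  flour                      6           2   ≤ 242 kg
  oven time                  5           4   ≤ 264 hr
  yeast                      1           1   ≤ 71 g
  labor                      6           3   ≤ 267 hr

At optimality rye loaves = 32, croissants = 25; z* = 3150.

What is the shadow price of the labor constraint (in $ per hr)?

5

Binding: flour and labor. Non-binding: oven time (4 unused), yeast (14 unused).
By complementary slackness, y = 0 for the non-binding constraints.
The binding rows give the dual system: 6·y_flour + 6·y_labor = 75 and 2·y_flour + 3·y_labor = 30.
→ y_flour = 7.5 and y_labor = 5.
Shadow price of labor = 5.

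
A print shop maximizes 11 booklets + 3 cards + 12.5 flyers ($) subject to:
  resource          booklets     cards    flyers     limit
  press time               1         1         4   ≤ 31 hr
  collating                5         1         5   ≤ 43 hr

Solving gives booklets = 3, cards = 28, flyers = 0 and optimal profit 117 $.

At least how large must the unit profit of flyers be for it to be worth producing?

14

At the optimum: press time uses 31 of 31 (binding); collating uses 43 of 43 (binding).
The binding rows give the dual system: 1·y_press time + 5·y_collating = 11 and 1·y_press time + 1·y_collating = 3.
Solving: y_press time = 1, y_collating = 2.
flyers enters the basis when its profit ≥ yᵀa₃ = 1·4 + 2·5 = 14.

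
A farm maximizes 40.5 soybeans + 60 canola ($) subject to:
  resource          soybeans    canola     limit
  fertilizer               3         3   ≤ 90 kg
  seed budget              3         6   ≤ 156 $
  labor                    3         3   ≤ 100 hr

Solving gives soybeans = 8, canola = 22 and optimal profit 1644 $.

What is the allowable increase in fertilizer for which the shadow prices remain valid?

10

Binding constraints: fertilizer, seed budget. The basis is B = [[3,3],[3,6]] with det 9.
Per unit increase in fertilizer, x* moves by d = (0.6667, -0.3333).
The basis stays optimal until labor becomes binding; allowable increase = 10 kg.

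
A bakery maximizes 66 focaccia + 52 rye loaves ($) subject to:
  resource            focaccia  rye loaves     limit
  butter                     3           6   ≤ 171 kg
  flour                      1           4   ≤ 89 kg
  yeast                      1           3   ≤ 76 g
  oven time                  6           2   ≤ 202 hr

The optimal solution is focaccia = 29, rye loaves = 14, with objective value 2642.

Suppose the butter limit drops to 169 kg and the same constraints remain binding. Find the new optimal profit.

Binding: butter and oven time. Non-binding: flour (4 unused), yeast (5 unused).
Slack constraints have shadow price 0 (complementary slackness).
Dual feasibility on the basic columns requires 3·y_butter + 6·y_oven time = 66, 6·y_butter + 2·y_oven time = 52.
→ y_butter = 6 and y_oven time = 8.
Δz = y_butter·Δb = 6 × (-2) = -12, so new z* = 2642 − 12 = 2630.

2630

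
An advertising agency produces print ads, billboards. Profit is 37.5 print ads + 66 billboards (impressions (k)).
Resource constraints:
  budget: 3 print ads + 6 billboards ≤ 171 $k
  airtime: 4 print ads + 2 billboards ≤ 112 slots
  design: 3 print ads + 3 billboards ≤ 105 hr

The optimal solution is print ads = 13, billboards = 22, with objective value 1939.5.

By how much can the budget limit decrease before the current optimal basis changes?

24

Binding constraints: budget, design. The basis is B = [[3,6],[3,3]] with det -9.
Per unit decrease in budget, x* moves by d = (0.3333, -0.3333).
The basis stays optimal until airtime becomes binding; allowable decrease = 24 $k.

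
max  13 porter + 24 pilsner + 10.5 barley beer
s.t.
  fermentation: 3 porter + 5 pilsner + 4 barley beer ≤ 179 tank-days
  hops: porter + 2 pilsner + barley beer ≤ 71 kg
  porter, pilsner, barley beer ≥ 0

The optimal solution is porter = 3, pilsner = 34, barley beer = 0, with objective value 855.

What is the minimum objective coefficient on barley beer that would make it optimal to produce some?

15

Both fermentation and hops are binding at x*.
Dual feasibility on the basic columns requires 3·y_fermentation + 1·y_hops = 13, 5·y_fermentation + 2·y_hops = 24.
→ y_fermentation = 2 and y_hops = 7.
barley beer enters the basis when its profit ≥ yᵀa₃ = 2·4 + 7·1 = 15.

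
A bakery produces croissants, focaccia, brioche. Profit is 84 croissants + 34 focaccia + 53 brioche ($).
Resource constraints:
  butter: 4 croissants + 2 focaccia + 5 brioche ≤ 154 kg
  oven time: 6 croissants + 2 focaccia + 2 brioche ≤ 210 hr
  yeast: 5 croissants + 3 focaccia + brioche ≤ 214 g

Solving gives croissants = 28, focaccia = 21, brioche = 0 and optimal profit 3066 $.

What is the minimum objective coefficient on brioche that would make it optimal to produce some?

At the optimum: butter uses 154 of 154 (binding); oven time uses 210 of 210 (binding); yeast uses 203 of 214 (slack = 11).
Since yeast is not tight, its dual is 0.
From A_Bᵀ y = c: 4·y_butter + 6·y_oven time = 84; 2·y_butter + 2·y_oven time = 34.
This yields shadow prices y_butter = 9, y_oven time = 8.
brioche enters the basis when its profit ≥ yᵀa₃ = 9·5 + 8·2 = 61.

61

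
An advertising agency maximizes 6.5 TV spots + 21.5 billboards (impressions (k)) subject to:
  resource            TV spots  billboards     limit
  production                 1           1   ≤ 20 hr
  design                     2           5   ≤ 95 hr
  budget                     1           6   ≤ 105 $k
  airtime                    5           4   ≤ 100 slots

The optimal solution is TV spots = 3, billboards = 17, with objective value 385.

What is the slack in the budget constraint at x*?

budget used = 1·3 + 6·17 = 105; slack = 105 − 105 = 0.

0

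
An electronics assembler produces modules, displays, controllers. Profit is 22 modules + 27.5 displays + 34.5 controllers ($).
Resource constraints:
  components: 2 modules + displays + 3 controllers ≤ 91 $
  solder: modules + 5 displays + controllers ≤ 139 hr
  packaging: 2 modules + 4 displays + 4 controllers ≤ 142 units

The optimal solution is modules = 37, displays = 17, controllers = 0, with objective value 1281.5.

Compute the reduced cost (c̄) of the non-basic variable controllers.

-4

Check each constraint at x*: components 91/91 (tight); solder 122/139 (slack 17); packaging 142/142 (tight).
Slack constraints have shadow price 0 (complementary slackness).
Dual feasibility on the basic columns requires 2·y_components + 2·y_packaging = 22, 1·y_components + 4·y_packaging = 27.5.
→ y_components = 5.5 and y_packaging = 5.5.
Reduced cost of controllers: c₃ − yᵀa₃ = 34.5 − (5.5·3 + 5.5·4) = 34.5 − 38.5 = -4.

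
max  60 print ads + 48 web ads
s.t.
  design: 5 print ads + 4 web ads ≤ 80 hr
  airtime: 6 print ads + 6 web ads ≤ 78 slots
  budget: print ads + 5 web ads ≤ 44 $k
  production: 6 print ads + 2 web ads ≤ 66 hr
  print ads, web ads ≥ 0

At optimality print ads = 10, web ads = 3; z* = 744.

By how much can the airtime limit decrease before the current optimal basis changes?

Binding constraints: airtime, production. The basis is B = [[6,6],[6,2]] with det -24.
Per unit decrease in airtime, x* moves by d = (0.0833, -0.25).
The basis stays optimal until web ads reaches 0; allowable decrease = 12 slots.

12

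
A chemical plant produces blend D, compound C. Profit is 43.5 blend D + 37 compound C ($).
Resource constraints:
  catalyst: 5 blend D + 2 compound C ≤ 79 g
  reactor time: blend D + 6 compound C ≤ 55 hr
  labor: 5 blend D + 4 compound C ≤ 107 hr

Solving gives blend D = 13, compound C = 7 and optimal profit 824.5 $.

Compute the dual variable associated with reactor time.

Binding: catalyst and reactor time. Non-binding: labor (14 unused).
Since labor is not tight, its dual is 0.
The binding rows give the dual system: 5·y_catalyst + 1·y_reactor time = 43.5 and 2·y_catalyst + 6·y_reactor time = 37.
This yields shadow prices y_catalyst = 8, y_reactor time = 3.5.
Shadow price of reactor time = 3.5.

3.5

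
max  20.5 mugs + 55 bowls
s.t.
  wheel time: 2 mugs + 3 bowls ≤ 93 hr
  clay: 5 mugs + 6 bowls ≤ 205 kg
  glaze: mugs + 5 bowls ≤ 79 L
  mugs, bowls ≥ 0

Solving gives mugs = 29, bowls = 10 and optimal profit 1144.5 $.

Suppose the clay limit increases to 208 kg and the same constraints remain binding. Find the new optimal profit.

At the optimum: wheel time uses 88 of 93 (slack = 5); clay uses 205 of 205 (binding); glaze uses 79 of 79 (binding).
Since wheel time is not tight, its dual is 0.
Dual feasibility on the basic columns requires 5·y_clay + 1·y_glaze = 20.5, 6·y_clay + 5·y_glaze = 55.
This yields shadow prices y_clay = 2.5, y_glaze = 8.
Δz = y_clay·Δb = 2.5 × (3) = 7.5, so new z* = 1144.5 + 7.5 = 1152.

1152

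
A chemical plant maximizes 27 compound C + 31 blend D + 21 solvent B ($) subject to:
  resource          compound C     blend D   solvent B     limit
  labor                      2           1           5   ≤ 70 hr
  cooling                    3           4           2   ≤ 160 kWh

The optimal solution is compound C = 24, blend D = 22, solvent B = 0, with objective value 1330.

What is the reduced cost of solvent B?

-8

At the optimum: labor uses 70 of 70 (binding); cooling uses 160 of 160 (binding).
From A_Bᵀ y = c: 2·y_labor + 3·y_cooling = 27; 1·y_labor + 4·y_cooling = 31.
This yields shadow prices y_labor = 3, y_cooling = 7.
Reduced cost of solvent B: c₃ − yᵀa₃ = 21 − (3·5 + 7·2) = 21 − 29 = -8.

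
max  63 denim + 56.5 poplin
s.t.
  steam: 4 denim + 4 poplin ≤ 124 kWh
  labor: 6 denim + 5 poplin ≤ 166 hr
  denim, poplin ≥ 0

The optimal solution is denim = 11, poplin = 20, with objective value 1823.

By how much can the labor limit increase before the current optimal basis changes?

Binding constraints: steam, labor. The basis is B = [[4,4],[6,5]] with det -4.
Per unit increase in labor, x* moves by d = (1, -1).
The basis stays optimal until poplin reaches 0; allowable increase = 20 hr.

20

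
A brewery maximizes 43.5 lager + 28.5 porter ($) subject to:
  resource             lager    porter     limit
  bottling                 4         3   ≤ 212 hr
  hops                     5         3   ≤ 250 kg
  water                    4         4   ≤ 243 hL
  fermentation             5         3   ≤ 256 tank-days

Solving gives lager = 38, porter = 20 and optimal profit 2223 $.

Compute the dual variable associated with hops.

Binding: bottling and hops. Non-binding: water (11 unused), fermentation (6 unused).
By complementary slackness, y = 0 for the non-binding constraints.
From A_Bᵀ y = c: 4·y_bottling + 5·y_hops = 43.5; 3·y_bottling + 3·y_hops = 28.5.
Solving: y_bottling = 4, y_hops = 5.5.
Shadow price of hops = 5.5.

5.5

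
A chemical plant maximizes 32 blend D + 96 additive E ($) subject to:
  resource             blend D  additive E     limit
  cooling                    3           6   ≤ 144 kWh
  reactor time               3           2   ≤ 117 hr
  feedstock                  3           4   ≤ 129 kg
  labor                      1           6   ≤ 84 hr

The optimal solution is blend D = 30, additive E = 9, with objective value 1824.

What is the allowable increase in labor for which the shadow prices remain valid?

60

Binding constraints: cooling, labor. The basis is B = [[3,6],[1,6]] with det 12.
Per unit increase in labor, x* moves by d = (-0.5, 0.25).
The basis stays optimal until blend D reaches 0; allowable increase = 60 hr.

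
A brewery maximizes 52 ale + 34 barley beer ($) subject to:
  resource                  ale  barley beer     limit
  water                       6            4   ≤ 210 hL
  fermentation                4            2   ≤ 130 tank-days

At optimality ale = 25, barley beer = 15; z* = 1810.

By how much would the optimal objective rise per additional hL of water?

8

At the optimum: water uses 210 of 210 (binding); fermentation uses 130 of 130 (binding).
From A_Bᵀ y = c: 6·y_water + 4·y_fermentation = 52; 4·y_water + 2·y_fermentation = 34.
This yields shadow prices y_water = 8, y_fermentation = 1.
Shadow price of water = 8.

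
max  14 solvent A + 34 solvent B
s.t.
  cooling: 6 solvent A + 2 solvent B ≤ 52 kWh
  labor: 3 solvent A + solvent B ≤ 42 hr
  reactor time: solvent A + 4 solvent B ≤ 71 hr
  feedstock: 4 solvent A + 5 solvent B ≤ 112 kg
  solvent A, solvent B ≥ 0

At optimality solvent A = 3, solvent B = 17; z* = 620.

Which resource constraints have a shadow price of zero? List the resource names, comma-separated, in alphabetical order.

feedstock, labor

cooling: 52/52 (binding)
labor: 26/42 (slack 16)
reactor time: 71/71 (binding)
feedstock: 97/112 (slack 15)
By complementary slackness, a constraint with positive slack has shadow price 0 → feedstock, labor.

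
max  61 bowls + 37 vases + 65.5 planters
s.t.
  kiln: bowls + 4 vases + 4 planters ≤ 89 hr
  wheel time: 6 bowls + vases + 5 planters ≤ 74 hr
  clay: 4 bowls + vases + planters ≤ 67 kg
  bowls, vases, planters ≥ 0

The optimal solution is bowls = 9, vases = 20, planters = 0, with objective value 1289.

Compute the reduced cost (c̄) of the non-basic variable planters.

-7.5

Check each constraint at x*: kiln 89/89 (tight); wheel time 74/74 (tight); clay 56/67 (slack 11).
Slack constraints have shadow price 0 (complementary slackness).
Dual feasibility on the basic columns requires 1·y_kiln + 6·y_wheel time = 61, 4·y_kiln + 1·y_wheel time = 37.
→ y_kiln = 7 and y_wheel time = 9.
Reduced cost of planters: c₃ − yᵀa₃ = 65.5 − (7·4 + 9·5) = 65.5 − 73 = -7.5.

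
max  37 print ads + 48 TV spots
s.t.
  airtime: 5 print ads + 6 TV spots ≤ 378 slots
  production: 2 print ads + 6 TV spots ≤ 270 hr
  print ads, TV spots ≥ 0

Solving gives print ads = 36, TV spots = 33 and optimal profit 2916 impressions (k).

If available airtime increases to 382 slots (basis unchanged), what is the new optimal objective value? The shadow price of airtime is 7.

Δb = 4, so new z* = 2916 + (7)·(4) = 2916 + 28 = 2944.

2944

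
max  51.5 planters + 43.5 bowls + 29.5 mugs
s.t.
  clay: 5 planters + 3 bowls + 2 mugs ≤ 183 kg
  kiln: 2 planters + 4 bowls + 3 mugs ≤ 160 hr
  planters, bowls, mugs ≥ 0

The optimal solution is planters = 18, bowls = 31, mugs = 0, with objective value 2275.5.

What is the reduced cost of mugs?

-1

Check each constraint at x*: clay 183/183 (tight); kiln 160/160 (tight).
From A_Bᵀ y = c: 5·y_clay + 2·y_kiln = 51.5; 3·y_clay + 4·y_kiln = 43.5.
Solving: y_clay = 8.5, y_kiln = 4.5.
Reduced cost of mugs: c₃ − yᵀa₃ = 29.5 − (8.5·2 + 4.5·3) = 29.5 − 30.5 = -1.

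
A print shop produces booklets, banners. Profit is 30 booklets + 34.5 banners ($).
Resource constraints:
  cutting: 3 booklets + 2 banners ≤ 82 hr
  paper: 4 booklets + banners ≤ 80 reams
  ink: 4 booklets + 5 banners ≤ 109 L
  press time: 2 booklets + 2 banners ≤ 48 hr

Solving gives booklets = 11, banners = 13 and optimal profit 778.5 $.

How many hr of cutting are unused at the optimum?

23

cutting used = 3·11 + 2·13 = 59; slack = 82 − 59 = 23.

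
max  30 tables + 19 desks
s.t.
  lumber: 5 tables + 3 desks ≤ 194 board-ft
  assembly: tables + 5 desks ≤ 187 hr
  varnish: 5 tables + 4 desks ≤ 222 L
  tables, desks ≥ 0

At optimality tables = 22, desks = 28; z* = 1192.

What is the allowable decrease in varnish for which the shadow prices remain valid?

28

Binding constraints: lumber, varnish. The basis is B = [[5,3],[5,4]] with det 5.
Per unit decrease in varnish, x* moves by d = (0.6, -1).
The basis stays optimal until desks reaches 0; allowable decrease = 28 L.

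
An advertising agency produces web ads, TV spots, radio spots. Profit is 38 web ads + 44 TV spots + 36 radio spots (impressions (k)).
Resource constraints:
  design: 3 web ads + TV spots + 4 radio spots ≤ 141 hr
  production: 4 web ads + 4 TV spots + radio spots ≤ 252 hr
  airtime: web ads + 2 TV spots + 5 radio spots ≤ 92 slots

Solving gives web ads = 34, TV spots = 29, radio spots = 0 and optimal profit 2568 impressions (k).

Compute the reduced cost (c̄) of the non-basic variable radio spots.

Check each constraint at x*: design 131/141 (slack 10); production 252/252 (tight); airtime 92/92 (tight).
By complementary slackness, y = 0 for the non-binding constraint.
The binding rows give the dual system: 4·y_production + 1·y_airtime = 38 and 4·y_production + 2·y_airtime = 44.
Solving: y_production = 8, y_airtime = 6.
Reduced cost of radio spots: c₃ − yᵀa₃ = 36 − (8·1 + 6·5) = 36 − 38 = -2.

-2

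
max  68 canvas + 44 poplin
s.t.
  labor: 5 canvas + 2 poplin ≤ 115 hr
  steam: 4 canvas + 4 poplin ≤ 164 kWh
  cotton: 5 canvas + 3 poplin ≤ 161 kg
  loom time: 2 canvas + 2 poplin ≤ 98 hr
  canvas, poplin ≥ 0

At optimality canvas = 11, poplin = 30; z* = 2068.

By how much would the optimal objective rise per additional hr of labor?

Binding: labor and steam. Non-binding: cotton (16 unused), loom time (16 unused).
Slack constraints have shadow price 0 (complementary slackness).
The binding rows give the dual system: 5·y_labor + 4·y_steam = 68 and 2·y_labor + 4·y_steam = 44.
→ y_labor = 8 and y_steam = 7.
Shadow price of labor = 8.

8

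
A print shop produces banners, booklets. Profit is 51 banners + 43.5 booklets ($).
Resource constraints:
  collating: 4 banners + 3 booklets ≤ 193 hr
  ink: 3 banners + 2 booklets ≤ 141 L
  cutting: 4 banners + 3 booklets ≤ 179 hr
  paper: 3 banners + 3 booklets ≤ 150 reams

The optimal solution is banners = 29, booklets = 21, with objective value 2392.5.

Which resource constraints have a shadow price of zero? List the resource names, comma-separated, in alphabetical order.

collating, ink

collating: 179/193 (slack 14)
ink: 129/141 (slack 12)
cutting: 179/179 (binding)
paper: 150/150 (binding)
By complementary slackness, a constraint with positive slack has shadow price 0 → collating, ink.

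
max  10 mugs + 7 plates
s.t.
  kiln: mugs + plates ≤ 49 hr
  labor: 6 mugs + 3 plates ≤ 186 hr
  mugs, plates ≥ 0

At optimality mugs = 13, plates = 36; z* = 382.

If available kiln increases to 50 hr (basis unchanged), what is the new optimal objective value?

386

At the optimum: kiln uses 49 of 49 (binding); labor uses 186 of 186 (binding).
The binding rows give the dual system: 1·y_kiln + 6·y_labor = 10 and 1·y_kiln + 3·y_labor = 7.
→ y_kiln = 4 and y_labor = 1.
Δz = y_kiln·Δb = 4 × (1) = 4, so new z* = 382 + 4 = 386.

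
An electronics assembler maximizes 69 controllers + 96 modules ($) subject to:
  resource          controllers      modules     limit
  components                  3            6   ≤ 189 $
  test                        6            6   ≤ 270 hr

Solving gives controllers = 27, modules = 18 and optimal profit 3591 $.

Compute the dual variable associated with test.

Both components and test are binding at x*.
From A_Bᵀ y = c: 3·y_components + 6·y_test = 69; 6·y_components + 6·y_test = 96.
→ y_components = 9 and y_test = 7.
Shadow price of test = 7.

7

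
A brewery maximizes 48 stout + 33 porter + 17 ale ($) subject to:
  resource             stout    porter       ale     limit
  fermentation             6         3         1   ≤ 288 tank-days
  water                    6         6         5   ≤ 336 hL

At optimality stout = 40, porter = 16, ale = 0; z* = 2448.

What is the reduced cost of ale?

-3

At the optimum: fermentation uses 288 of 288 (binding); water uses 336 of 336 (binding).
From A_Bᵀ y = c: 6·y_fermentation + 6·y_water = 48; 3·y_fermentation + 6·y_water = 33.
This yields shadow prices y_fermentation = 5, y_water = 3.
Reduced cost of ale: c₃ − yᵀa₃ = 17 − (5·1 + 3·5) = 17 − 20 = -3.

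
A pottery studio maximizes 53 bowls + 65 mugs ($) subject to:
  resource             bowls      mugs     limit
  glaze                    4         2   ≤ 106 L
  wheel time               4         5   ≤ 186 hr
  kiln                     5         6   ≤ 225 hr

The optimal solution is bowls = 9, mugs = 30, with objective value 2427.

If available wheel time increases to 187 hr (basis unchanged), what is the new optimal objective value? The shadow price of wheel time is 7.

Δb = 1, so new z* = 2427 + (7)·(1) = 2427 + 7 = 2434.

2434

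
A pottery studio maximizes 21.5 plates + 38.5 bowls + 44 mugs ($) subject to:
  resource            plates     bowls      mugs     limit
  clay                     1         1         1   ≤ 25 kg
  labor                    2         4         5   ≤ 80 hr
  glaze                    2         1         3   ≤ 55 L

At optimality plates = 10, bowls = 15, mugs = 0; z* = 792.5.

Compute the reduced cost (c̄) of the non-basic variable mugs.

-3

Binding: clay and labor. Non-binding: glaze (20 unused).
Since glaze is not tight, its dual is 0.
From A_Bᵀ y = c: 1·y_clay + 2·y_labor = 21.5; 1·y_clay + 4·y_labor = 38.5.
Solving: y_clay = 4.5, y_labor = 8.5.
Reduced cost of mugs: c₃ − yᵀa₃ = 44 − (4.5·1 + 8.5·5) = 44 − 47 = -3.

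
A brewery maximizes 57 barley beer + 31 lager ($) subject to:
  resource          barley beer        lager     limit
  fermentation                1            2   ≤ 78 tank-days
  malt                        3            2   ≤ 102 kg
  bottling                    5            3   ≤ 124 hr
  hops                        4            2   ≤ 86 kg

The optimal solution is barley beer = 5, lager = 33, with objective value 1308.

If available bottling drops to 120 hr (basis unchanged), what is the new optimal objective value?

Binding: bottling and hops. Non-binding: fermentation (7 unused), malt (21 unused).
Since fermentation, malt are not tight, their duals are 0.
The binding rows give the dual system: 5·y_bottling + 4·y_hops = 57 and 3·y_bottling + 2·y_hops = 31.
This yields shadow prices y_bottling = 5, y_hops = 8.
Δz = y_bottling·Δb = 5 × (-4) = -20, so new z* = 1308 − 20 = 1288.

1288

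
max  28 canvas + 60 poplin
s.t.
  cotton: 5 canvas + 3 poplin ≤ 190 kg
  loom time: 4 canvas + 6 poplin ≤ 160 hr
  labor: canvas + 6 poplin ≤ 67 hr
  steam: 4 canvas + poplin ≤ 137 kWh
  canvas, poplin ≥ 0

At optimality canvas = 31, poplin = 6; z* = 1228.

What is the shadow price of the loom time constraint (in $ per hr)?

Check each constraint at x*: cotton 173/190 (slack 17); loom time 160/160 (tight); labor 67/67 (tight); steam 130/137 (slack 7).
Since cotton, steam are not tight, their duals are 0.
From A_Bᵀ y = c: 4·y_loom time + 1·y_labor = 28; 6·y_loom time + 6·y_labor = 60.
This yields shadow prices y_loom time = 6, y_labor = 4.
Shadow price of loom time = 6.

6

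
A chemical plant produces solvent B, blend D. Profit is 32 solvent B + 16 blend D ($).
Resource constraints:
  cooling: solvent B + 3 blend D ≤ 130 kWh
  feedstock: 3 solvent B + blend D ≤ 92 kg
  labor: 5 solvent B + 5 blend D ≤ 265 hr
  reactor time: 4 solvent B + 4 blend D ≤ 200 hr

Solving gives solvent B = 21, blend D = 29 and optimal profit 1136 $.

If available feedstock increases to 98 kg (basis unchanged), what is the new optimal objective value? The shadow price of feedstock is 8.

Δb = 6, so new z* = 1136 + (8)·(6) = 1136 + 48 = 1184.

1184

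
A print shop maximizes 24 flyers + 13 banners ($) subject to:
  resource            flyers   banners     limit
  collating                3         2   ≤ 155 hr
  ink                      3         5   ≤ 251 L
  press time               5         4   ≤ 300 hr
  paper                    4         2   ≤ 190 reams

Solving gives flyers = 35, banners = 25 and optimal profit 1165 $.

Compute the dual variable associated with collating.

Check each constraint at x*: collating 155/155 (tight); ink 230/251 (slack 21); press time 275/300 (slack 25); paper 190/190 (tight).
Slack constraints have shadow price 0 (complementary slackness).
From A_Bᵀ y = c: 3·y_collating + 4·y_paper = 24; 2·y_collating + 2·y_paper = 13.
Solving: y_collating = 2, y_paper = 4.5.
Shadow price of collating = 2.

2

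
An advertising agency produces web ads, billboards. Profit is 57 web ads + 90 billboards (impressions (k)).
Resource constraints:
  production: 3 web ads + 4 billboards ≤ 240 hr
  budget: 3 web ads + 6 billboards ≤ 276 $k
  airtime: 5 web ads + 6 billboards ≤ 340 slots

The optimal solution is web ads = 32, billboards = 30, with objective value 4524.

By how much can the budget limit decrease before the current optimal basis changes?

Binding constraints: budget, airtime. The basis is B = [[3,6],[5,6]] with det -12.
Per unit decrease in budget, x* moves by d = (0.5, -0.4167).
The basis stays optimal until billboards reaches 0; allowable decrease = 72 $k.

72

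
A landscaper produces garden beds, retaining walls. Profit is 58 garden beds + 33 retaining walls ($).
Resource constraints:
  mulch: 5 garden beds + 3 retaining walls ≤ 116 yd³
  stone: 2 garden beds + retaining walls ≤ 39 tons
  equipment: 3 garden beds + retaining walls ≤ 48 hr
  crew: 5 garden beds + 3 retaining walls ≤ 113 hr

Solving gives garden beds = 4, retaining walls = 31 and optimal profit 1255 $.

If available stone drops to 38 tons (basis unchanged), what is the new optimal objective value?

Check each constraint at x*: mulch 113/116 (slack 3); stone 39/39 (tight); equipment 43/48 (slack 5); crew 113/113 (tight).
Since mulch, equipment are not tight, their duals are 0.
The binding rows give the dual system: 2·y_stone + 5·y_crew = 58 and 1·y_stone + 3·y_crew = 33.
This yields shadow prices y_stone = 9, y_crew = 8.
Δz = y_stone·Δb = 9 × (-1) = -9, so new z* = 1255 − 9 = 1246.

1246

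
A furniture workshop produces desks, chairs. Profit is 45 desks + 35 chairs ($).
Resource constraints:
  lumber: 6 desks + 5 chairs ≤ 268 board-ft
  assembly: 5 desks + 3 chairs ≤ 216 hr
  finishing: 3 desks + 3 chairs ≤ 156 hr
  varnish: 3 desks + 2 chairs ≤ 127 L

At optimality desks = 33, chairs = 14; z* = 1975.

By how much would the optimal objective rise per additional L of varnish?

Check each constraint at x*: lumber 268/268 (tight); assembly 207/216 (slack 9); finishing 141/156 (slack 15); varnish 127/127 (tight).
By complementary slackness, y = 0 for the non-binding constraints.
Dual feasibility on the basic columns requires 6·y_lumber + 3·y_varnish = 45, 5·y_lumber + 2·y_varnish = 35.
This yields shadow prices y_lumber = 5, y_varnish = 5.
Shadow price of varnish = 5.

5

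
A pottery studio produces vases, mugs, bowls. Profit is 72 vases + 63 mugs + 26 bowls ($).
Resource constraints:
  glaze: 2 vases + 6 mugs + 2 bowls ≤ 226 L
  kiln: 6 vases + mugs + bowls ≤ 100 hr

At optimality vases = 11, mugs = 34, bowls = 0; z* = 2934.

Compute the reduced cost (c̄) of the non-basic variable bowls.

-1

At the optimum: glaze uses 226 of 226 (binding); kiln uses 100 of 100 (binding).
The binding rows give the dual system: 2·y_glaze + 6·y_kiln = 72 and 6·y_glaze + 1·y_kiln = 63.
This yields shadow prices y_glaze = 9, y_kiln = 9.
Reduced cost of bowls: c₃ − yᵀa₃ = 26 − (9·2 + 9·1) = 26 − 27 = -1.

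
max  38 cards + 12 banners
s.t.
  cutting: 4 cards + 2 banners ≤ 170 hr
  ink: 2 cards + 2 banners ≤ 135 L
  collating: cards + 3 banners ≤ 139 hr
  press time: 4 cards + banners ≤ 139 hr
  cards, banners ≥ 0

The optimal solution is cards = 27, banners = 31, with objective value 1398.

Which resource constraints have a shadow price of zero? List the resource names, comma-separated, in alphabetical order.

collating, ink

cutting: 170/170 (binding)
ink: 116/135 (slack 19)
collating: 120/139 (slack 19)
press time: 139/139 (binding)
By complementary slackness, a constraint with positive slack has shadow price 0 → collating, ink.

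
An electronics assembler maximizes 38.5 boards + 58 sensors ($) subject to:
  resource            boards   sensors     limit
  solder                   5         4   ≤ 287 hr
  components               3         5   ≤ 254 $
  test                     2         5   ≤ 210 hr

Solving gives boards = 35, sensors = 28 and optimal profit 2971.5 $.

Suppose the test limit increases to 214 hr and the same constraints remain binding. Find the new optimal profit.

Check each constraint at x*: solder 287/287 (tight); components 245/254 (slack 9); test 210/210 (tight).
By complementary slackness, y = 0 for the non-binding constraint.
From A_Bᵀ y = c: 5·y_solder + 2·y_test = 38.5; 4·y_solder + 5·y_test = 58.
Solving: y_solder = 4.5, y_test = 8.
Δz = y_test·Δb = 8 × (4) = 32, so new z* = 2971.5 + 32 = 3003.5.

3003.5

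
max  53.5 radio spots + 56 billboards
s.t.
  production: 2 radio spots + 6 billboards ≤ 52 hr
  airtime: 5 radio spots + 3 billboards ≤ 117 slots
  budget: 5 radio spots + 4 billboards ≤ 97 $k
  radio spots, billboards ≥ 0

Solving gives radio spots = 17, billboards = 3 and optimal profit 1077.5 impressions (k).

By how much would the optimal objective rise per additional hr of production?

3

Binding: production and budget. Non-binding: airtime (23 unused).
Since airtime is not tight, its dual is 0.
The binding rows give the dual system: 2·y_production + 5·y_budget = 53.5 and 6·y_production + 4·y_budget = 56.
This yields shadow prices y_production = 3, y_budget = 9.5.
Shadow price of production = 3.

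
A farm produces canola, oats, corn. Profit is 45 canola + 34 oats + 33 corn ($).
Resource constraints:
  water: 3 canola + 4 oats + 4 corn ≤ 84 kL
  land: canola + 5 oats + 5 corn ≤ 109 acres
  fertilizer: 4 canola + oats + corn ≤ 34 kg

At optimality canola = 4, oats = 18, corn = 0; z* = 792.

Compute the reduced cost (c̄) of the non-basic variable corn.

Check each constraint at x*: water 84/84 (tight); land 94/109 (slack 15); fertilizer 34/34 (tight).
Since land is not tight, its dual is 0.
The binding rows give the dual system: 3·y_water + 4·y_fertilizer = 45 and 4·y_water + 1·y_fertilizer = 34.
This yields shadow prices y_water = 7, y_fertilizer = 6.
Reduced cost of corn: c₃ − yᵀa₃ = 33 − (7·4 + 6·1) = 33 − 34 = -1.

-1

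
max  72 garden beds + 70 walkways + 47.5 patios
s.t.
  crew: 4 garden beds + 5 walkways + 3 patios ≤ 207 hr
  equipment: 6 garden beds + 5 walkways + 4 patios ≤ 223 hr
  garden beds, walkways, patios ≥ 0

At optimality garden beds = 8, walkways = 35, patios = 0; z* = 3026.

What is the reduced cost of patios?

-2.5

Check each constraint at x*: crew 207/207 (tight); equipment 223/223 (tight).
Dual feasibility on the basic columns requires 4·y_crew + 6·y_equipment = 72, 5·y_crew + 5·y_equipment = 70.
Solving: y_crew = 6, y_equipment = 8.
Reduced cost of patios: c₃ − yᵀa₃ = 47.5 − (6·3 + 8·4) = 47.5 − 50 = -2.5.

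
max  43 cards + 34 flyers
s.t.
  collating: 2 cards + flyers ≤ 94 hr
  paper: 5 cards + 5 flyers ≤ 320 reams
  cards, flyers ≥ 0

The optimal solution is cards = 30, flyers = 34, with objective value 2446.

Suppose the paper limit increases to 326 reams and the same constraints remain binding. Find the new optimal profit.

2476

Check each constraint at x*: collating 94/94 (tight); paper 320/320 (tight).
From A_Bᵀ y = c: 2·y_collating + 5·y_paper = 43; 1·y_collating + 5·y_paper = 34.
This yields shadow prices y_collating = 9, y_paper = 5.
Δz = y_paper·Δb = 5 × (6) = 30, so new z* = 2446 + 30 = 2476.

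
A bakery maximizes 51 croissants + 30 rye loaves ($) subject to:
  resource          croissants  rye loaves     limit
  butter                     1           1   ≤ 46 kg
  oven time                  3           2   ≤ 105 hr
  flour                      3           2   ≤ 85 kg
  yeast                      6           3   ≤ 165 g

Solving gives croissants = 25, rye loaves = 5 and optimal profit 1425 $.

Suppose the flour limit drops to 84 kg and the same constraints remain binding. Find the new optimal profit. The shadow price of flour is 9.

Δb = -1, so new z* = 1425 + (9)·(-1) = 1425 − 9 = 1416.

1416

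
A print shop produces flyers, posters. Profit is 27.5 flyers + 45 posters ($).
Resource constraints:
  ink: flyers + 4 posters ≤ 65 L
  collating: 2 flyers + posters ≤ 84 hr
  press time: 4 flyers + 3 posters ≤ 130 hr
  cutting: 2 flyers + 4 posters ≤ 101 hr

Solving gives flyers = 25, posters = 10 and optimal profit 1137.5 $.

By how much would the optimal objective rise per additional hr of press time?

Binding: ink and press time. Non-binding: collating (24 unused), cutting (11 unused).
Slack constraints have shadow price 0 (complementary slackness).
From A_Bᵀ y = c: 1·y_ink + 4·y_press time = 27.5; 4·y_ink + 3·y_press time = 45.
→ y_ink = 7.5 and y_press time = 5.
Shadow price of press time = 5.

5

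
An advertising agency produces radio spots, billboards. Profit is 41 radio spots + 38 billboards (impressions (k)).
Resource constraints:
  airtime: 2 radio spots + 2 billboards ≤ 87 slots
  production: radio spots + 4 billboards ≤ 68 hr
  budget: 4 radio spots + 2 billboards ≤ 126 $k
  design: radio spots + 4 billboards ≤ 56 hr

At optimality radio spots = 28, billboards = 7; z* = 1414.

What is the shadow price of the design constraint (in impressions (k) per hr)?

5

Binding: budget and design. Non-binding: airtime (17 unused), production (12 unused).
Slack constraints have shadow price 0 (complementary slackness).
From A_Bᵀ y = c: 4·y_budget + 1·y_design = 41; 2·y_budget + 4·y_design = 38.
Solving: y_budget = 9, y_design = 5.
Shadow price of design = 5.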